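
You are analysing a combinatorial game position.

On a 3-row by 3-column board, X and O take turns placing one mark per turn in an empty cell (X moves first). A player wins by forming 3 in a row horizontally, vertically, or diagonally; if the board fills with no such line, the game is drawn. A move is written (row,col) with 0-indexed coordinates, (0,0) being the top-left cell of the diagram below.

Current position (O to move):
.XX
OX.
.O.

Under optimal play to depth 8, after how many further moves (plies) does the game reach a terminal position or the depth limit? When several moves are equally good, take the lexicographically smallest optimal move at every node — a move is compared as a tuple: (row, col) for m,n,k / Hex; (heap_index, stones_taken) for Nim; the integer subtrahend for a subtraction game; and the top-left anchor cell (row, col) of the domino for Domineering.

PV length from [.XX/OX./.O.]: 2 plies

p1 O@[.XX/OX./.O.]: (0,0)[OXX/OX./.O.]-1* (1,2)[.XX/OXO/.O.]-1 (2,0)[.XX/OX./OO.]-1 (2,2)[.XX/OX./.OO]-1
p2 X@[OXX/OX./.O.]: (1,2)[OXX/OXX/.O.]-1 (2,0)[OXX/OX./XO.]+1* (2,2)[OXX/OX./.OX]-1
p3 O@[OXX/OX./XO.] terminal -1; root [.XX/OX./.O.] d8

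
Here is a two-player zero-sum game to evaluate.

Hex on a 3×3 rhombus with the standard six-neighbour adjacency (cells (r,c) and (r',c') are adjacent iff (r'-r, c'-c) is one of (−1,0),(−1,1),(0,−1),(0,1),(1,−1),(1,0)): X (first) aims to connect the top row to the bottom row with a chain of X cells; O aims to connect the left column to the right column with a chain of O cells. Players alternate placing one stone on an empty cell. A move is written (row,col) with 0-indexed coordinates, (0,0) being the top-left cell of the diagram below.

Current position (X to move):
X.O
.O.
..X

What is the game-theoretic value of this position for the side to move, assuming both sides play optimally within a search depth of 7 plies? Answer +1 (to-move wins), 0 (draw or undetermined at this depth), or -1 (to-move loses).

ply 1, X at X.O/.O./..X | (0,1)=-1→XXO/.O./..X*; (1,0)=-1→X.O/XO./..X; (1,2)=-1→X.O/.OX/..X; (2,0)=-1→X.O/.O./X.X; (2,1)=-1→X.O/.O./.XX
ply 2, O at XXO/.O./..X | (1,0)=+1→XXO/OO./..X*; (1,2)=+1→XXO/.OO/..X; (2,0)=+1→XXO/.O./O.X; (2,1)=+1→XXO/.O./.OX
ply 3: XXO/OO./..X is terminal -1 (X); from X.O/.O./..X depth 7

value(X.O/.O./..X, X) = -1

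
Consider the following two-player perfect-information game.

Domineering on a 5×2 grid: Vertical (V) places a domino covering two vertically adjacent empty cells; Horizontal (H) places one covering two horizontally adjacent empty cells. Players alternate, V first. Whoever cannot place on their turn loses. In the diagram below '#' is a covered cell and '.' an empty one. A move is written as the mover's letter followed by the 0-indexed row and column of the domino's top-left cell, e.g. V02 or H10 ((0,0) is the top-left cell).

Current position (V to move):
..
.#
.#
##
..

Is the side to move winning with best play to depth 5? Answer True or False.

[../.#/.#/##/..] V move#1: V00:-1/#./##/.#/##/..*, V10:-1/../##/##/##/..
[#./##/.#/##/..] H move#2: H40:+1/#./##/.#/##/##*
[#./##/.#/##/##] end (terminal -1, V#3); searched ../.#/.#/##/.. to 5

V winning at [../.#/.#/##/..]: False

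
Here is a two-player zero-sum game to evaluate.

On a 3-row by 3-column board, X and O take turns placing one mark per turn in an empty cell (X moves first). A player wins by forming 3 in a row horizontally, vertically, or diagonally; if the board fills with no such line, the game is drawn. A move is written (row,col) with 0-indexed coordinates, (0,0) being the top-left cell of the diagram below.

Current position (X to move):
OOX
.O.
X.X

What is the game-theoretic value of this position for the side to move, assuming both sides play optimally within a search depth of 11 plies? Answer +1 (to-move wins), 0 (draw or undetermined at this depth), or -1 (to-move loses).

value(OOX/.O./X.X, X) = +1

[OOX/.O./X.X] X move#1: (1,0):-1/OOX/XO./X.X, (1,2):+1/OOX/.OX/X.X*, (2,1):+1/OOX/.O./XXX
[OOX/.OX/X.X] end (terminal -1, O#2); searched OOX/.O./X.X to 11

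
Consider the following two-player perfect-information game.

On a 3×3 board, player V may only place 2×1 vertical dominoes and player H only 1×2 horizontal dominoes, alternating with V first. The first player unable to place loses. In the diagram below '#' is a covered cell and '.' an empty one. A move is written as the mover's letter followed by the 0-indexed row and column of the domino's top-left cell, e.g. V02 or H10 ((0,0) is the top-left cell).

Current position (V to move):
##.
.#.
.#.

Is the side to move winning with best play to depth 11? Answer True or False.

V winning at [##./.#./.#.]: True

p1 V@[##./.#./.#.]: V02[###/.##/.#.]+1* V10[##./##./##.]+1 V12[##./.##/.##]+1
p2 H@[###/.##/.#.] terminal -1; root [##./.#./.#.] d11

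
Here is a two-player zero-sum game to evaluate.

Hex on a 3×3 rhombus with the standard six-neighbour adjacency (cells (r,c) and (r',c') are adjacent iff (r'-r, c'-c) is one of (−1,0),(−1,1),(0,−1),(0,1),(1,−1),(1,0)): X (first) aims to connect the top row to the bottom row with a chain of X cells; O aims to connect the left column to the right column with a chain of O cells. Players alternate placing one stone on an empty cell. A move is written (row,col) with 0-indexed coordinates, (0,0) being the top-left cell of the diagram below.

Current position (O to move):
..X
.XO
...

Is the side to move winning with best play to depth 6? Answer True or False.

ply 1, O at ..X/.XO/... | (0,0)=-1→O.X/.XO/...*; (0,1)=-1→.OX/.XO/...; (1,0)=-1→..X/OXO/...; (2,0)=-1→..X/.XO/O..; (2,1)=-1→..X/.XO/.O.; (2,2)=-1→..X/.XO/..O
ply 2, X at O.X/.XO/... | (0,1)=+1→OXX/.XO/...*; (1,0)=+1→O.X/XXO/...; (2,0)=+1→O.X/.XO/X..; (2,1)=+1→O.X/.XO/.X.; (2,2)=+1→O.X/.XO/..X
ply 3, O at OXX/.XO/... | (1,0)=-1→OXX/OXO/...*; (2,0)=-1→OXX/.XO/O..; (2,1)=-1→OXX/.XO/.O.; (2,2)=-1→OXX/.XO/..O
ply 4, X at OXX/OXO/... | (2,0)=+1→OXX/OXO/X..*; (2,1)=+1→OXX/OXO/.X.; (2,2)=+1→OXX/OXO/..X
ply 5: OXX/OXO/X.. is terminal -1 (O); from ..X/.XO/... depth 6

O winning at [..X/.XO/...]: False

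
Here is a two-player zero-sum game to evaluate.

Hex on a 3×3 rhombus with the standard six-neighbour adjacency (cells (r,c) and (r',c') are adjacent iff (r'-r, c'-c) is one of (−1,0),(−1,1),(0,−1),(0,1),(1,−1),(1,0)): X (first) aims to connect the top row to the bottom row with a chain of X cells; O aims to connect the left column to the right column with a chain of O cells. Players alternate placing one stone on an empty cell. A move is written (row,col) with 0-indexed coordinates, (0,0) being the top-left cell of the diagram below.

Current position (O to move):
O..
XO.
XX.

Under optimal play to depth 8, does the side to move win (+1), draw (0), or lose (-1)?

ply 1, O at O../XO./XX. | (0,1)=+1→OO./XO./XX.*; (0,2)=-1→O.O/XO./XX.; (1,2)=-1→O../XOO/XX.; (2,2)=-1→O../XO./XXO
ply 2, X at OO./XO./XX. | (0,2)=-1→OOX/XO./XX.*; (1,2)=-1→OO./XOX/XX.; (2,2)=-1→OO./XO./XXX
ply 3, O at OOX/XO./XX. | (1,2)=+1→OOX/XOO/XX.*; (2,2)=-1→OOX/XO./XXO
ply 4: OOX/XOO/XX. is terminal -1 (X); from O../XO./XX. depth 8

value(O../XO./XX., O) = +1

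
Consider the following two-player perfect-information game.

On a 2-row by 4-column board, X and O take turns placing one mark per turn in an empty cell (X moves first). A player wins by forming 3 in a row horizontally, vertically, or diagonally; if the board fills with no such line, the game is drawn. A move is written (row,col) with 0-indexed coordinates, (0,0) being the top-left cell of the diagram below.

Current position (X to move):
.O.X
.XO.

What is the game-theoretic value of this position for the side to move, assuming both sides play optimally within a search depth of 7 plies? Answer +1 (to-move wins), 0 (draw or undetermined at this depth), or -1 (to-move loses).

value(.O.X/.XO., X) = 0

[.O.X/.XO.] X move#1: (0,0):+0/XO.X/.XO.*, (0,2):+0/.OXX/.XO., (1,0):+0/.O.X/XXO., (1,3):+0/.O.X/.XOX
[XO.X/.XO.] O move#2: (0,2):+0/XOOX/.XO.*, (1,0):+0/XO.X/OXO., (1,3):+0/XO.X/.XOO
[XOOX/.XO.] X move#3: (1,0):+0/XOOX/XXO.*, (1,3):+0/XOOX/.XOX
[XOOX/XXO.] O move#4: (1,3):+0/XOOX/XXOO*
[XOOX/XXOO] end (terminal +0, X#5); searched .O.X/.XO. to 7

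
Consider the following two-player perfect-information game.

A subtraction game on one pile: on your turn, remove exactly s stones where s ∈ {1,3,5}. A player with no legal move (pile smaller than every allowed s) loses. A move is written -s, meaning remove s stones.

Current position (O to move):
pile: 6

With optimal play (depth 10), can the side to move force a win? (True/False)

p1 O@[6]: -1[5]-1* -3[3]-1 -5[1]-1
p2 X@[5]: -1[4]+1* -3[2]+1 -5[0]+1
p3 O@[4]: -1[3]-1* -3[1]-1
p4 X@[3]: -1[2]+1* -3[0]+1
p5 O@[2]: -1[1]-1*
p6 X@[1]: -1[0]+1*
p7 O@[0] terminal -1; root [6] d10

O winning at [6]: False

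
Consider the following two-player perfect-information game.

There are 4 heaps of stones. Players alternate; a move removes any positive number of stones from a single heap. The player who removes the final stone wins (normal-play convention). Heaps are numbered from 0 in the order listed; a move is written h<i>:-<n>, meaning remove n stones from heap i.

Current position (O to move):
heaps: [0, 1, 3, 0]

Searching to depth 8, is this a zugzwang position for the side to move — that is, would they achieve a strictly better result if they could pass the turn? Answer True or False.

ply 1, O at (0,1,3,0) | h1:-1=-1→(0,0,3,0); h2:-1=-1→(0,1,2,0); h2:-2=+1→(0,1,1,0)*; h2:-3=-1→(0,1,0,0)
ply 2, X at (0,1,1,0) | h1:-1=-1→(0,0,1,0)*; h2:-1=-1→(0,1,0,0)
ply 3, O at (0,0,1,0) | h2:-1=+1→(0,0,0,0)*
ply 4: (0,0,0,0) is terminal -1 (X); from (0,1,3,0) depth 8
if O skipped the turn, X would face:
~ ply 1, X at (0,1,3,0) | h1:-1=-1→(0,0,3,0); h2:-1=-1→(0,1,2,0); h2:-2=+1→(0,1,1,0)*; h2:-3=-1→(0,1,0,0)
~ ply 2, O at (0,1,1,0) | h1:-1=-1→(0,0,1,0)*; h2:-1=-1→(0,1,0,0)
~ ply 3, X at (0,0,1,0) | h2:-1=+1→(0,0,0,0)*
~ ply 4: (0,0,0,0) is terminal -1 (O); from (0,1,3,0) depth 8
compare (O): move=+1 vs pass=-1

zugzwang((0,1,3,0), O) = False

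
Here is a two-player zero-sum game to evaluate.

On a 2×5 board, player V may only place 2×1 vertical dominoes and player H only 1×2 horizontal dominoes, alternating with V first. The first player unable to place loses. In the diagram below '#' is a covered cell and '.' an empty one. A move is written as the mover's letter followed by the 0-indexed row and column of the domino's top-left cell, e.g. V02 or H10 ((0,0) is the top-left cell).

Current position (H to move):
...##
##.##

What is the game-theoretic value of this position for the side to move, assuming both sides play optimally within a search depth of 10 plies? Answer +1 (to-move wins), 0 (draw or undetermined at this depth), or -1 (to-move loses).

ply 1, H at ...##/##.## | H00=-1→##.##/##.##; H01=+1→.####/##.##*
ply 2: .####/##.## is terminal -1 (V); from ...##/##.## depth 10

value(...##/##.##, H) = +1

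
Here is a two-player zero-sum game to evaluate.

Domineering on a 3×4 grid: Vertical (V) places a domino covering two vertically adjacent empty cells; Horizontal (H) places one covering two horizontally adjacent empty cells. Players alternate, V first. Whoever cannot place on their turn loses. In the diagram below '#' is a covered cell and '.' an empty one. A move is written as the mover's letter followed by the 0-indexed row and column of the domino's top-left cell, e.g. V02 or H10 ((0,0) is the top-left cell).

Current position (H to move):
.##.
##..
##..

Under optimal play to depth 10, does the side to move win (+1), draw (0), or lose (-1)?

p1 H@[.##./##../##..]: H12[.##./####/##..]+1* H22[.##./##../####]-1
p2 V@[.##./####/##..] terminal -1; root [.##./##../##..] d10

value(.##./##../##.., H) = +1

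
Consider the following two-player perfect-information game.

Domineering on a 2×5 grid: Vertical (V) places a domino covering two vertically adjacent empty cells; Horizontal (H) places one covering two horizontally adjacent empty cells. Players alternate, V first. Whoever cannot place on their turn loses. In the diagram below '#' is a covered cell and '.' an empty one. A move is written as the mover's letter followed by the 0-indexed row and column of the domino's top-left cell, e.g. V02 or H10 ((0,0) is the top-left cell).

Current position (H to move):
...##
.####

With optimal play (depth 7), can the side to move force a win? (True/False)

ply 1, H at ...##/.#### | H00=+1→##.##/.####*; H01=-1→.####/.####
ply 2: ##.##/.#### is terminal -1 (V); from ...##/.#### depth 7

H winning at [...##/.####]: True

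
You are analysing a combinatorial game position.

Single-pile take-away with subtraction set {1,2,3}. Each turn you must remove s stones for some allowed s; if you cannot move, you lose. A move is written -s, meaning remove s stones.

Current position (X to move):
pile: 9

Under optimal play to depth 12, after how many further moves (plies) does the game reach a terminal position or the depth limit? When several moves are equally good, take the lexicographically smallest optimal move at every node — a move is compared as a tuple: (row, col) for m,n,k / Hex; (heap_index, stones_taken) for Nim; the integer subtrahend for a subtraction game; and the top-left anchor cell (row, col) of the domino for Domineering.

PV length from [9]: 5 plies

[9] X move#1: -1:+1/8*, -2:-1/7, -3:-1/6
[8] O move#2: -1:-1/7*, -2:-1/6, -3:-1/5
[7] X move#3: -1:-1/6, -2:-1/5, -3:+1/4*
[4] O move#4: -1:-1/3*, -2:-1/2, -3:-1/1
[3] X move#5: -1:-1/2, -2:-1/1, -3:+1/0*
[0] end (terminal -1, O#6); searched 9 to 12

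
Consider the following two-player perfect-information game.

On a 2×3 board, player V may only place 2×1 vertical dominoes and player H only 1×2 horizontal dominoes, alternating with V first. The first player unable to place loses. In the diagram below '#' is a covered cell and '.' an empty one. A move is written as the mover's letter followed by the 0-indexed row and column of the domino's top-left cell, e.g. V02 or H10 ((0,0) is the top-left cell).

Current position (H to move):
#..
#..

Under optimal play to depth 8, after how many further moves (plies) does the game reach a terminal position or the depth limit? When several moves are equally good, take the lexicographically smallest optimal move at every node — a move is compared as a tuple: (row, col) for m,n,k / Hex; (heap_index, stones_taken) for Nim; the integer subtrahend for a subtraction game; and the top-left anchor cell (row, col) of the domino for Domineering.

[#../#..] H move#1: H01:+1/###/#..*, H11:+1/#../###
[###/#..] end (terminal -1, V#2); searched #../#.. to 8

PV length from [#../#..]: 1 ply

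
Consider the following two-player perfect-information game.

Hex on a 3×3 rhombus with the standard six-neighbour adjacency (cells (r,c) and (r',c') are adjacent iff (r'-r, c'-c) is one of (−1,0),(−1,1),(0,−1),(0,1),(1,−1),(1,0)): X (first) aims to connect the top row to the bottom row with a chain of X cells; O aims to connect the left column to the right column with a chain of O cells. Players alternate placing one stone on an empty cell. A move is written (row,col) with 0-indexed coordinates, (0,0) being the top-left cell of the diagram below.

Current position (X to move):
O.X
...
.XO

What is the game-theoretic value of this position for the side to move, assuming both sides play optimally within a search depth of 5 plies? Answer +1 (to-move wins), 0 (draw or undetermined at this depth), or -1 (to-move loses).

value(O.X/.../.XO, X) = +1

ply 1, X at O.X/.../.XO | (0,1)=+1→OXX/.../.XO*; (1,0)=+1→O.X/X../.XO; (1,1)=+1→O.X/.X./.XO; (1,2)=+1→O.X/..X/.XO; (2,0)=+1→O.X/.../XXO
ply 2, O at OXX/.../.XO | (1,0)=-1→OXX/O../.XO*; (1,1)=-1→OXX/.O./.XO; (1,2)=-1→OXX/..O/.XO; (2,0)=-1→OXX/.../OXO
ply 3, X at OXX/O../.XO | (1,1)=+1→OXX/OX./.XO*; (1,2)=+1→OXX/O.X/.XO; (2,0)=+1→OXX/O../XXO
ply 4: OXX/OX./.XO is terminal -1 (O); from O.X/.../.XO depth 5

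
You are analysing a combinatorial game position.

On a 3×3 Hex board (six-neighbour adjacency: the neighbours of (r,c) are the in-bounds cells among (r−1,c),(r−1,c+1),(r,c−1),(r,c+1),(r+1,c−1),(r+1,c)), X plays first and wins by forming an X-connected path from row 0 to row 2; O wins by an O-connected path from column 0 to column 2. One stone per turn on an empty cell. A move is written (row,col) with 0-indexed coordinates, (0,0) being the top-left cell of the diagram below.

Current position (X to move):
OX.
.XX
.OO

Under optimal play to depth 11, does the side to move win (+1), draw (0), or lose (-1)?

[OX./.XX/.OO] X move#1: (0,2):-1/OXX/.XX/.OO, (1,0):-1/OX./XXX/.OO, (2,0):+1/OX./.XX/XOO*
[OX./.XX/XOO] end (terminal -1, O#2); searched OX./.XX/.OO to 11

value(OX./.XX/.OO, X) = +1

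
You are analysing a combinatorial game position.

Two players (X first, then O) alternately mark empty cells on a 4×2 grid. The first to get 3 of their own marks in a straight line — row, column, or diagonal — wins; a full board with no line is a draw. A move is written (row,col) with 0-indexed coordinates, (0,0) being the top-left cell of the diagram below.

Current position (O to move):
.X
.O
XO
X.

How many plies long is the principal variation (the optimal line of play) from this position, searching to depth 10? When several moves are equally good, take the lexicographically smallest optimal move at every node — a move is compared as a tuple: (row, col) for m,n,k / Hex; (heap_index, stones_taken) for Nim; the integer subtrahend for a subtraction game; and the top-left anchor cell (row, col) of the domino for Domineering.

PV length from [.X/.O/XO/X.]: 1 ply

ply 1, O at .X/.O/XO/X. | (0,0)=-1→OX/.O/XO/X.; (1,0)=+0→.X/OO/XO/X.; (3,1)=+1→.X/.O/XO/XO*
ply 2: .X/.O/XO/XO is terminal -1 (X); from .X/.O/XO/X. depth 10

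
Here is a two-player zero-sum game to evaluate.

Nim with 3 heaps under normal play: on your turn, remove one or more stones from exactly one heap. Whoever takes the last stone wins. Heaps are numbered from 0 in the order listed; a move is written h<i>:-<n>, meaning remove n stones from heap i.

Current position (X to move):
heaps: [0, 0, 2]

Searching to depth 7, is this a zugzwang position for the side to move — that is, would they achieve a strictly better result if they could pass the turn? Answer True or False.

[(0,0,2)] X move#1: h2:-1:-1/(0,0,1), h2:-2:+1/(0,0,0)*
[(0,0,0)] end (terminal -1, O#2); searched (0,0,2) to 7
suppose X passes — search the same position with O to move:
pass> [(0,0,2)] O move#1: h2:-1:-1/(0,0,1), h2:-2:+1/(0,0,0)*
pass> [(0,0,0)] end (terminal -1, X#2); searched (0,0,2) to 7
for X: play +1, pass -1

zugzwang((0,0,2), X) = False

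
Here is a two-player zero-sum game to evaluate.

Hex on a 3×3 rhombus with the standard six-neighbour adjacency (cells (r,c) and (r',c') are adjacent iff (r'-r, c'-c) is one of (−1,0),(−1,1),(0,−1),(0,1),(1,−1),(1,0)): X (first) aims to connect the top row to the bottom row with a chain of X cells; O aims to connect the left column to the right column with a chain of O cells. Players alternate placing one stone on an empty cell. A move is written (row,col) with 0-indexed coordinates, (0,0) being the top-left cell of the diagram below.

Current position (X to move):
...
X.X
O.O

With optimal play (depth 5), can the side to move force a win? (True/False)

X winning at [.../X.X/O.O]: True

p1 X@[.../X.X/O.O]: (0,0)[X../X.X/O.O]-1 (0,1)[.X./X.X/O.O]-1 (0,2)[..X/X.X/O.O]-1 (1,1)[.../XXX/O.O]-1 (2,1)[.../X.X/OXO]+1*
p2 O@[.../X.X/OXO]: (0,0)[O../X.X/OXO]-1* (0,1)[.O./X.X/OXO]-1 (0,2)[..O/X.X/OXO]-1 (1,1)[.../XOX/OXO]-1
p3 X@[O../X.X/OXO]: (0,1)[OX./X.X/OXO]+1* (0,2)[O.X/X.X/OXO]+1 (1,1)[O../XXX/OXO]+1
p4 O@[OX./X.X/OXO]: (0,2)[OXO/X.X/OXO]-1* (1,1)[OX./XOX/OXO]-1
p5 X@[OXO/X.X/OXO]: (1,1)[OXO/XXX/OXO]+1*
p6 O@[OXO/XXX/OXO] terminal -1; root [.../X.X/O.O] d5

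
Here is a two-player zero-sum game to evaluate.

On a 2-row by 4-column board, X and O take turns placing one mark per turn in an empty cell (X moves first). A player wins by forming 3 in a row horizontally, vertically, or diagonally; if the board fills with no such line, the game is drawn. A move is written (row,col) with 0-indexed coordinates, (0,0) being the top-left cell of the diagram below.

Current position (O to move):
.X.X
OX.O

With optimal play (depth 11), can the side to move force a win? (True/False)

O winning at [.X.X/OX.O]: False

[.X.X/OX.O] O move#1: (0,0):-1/OX.X/OX.O, (0,2):+0/.XOX/OX.O*, (1,2):-1/.X.X/OXOO
[.XOX/OX.O] X move#2: (0,0):+0/XXOX/OX.O*, (1,2):+0/.XOX/OXXO
[XXOX/OX.O] O move#3: (1,2):+0/XXOX/OXOO*
[XXOX/OXOO] end (terminal +0, X#4); searched .X.X/OX.O to 11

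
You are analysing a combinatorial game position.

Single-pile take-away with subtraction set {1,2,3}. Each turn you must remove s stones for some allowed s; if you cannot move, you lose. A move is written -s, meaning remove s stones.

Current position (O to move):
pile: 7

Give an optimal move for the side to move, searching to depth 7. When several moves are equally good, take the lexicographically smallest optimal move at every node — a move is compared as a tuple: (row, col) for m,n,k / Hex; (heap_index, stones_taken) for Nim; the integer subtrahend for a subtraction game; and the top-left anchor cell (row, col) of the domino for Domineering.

ply 1, O at 7 | -1=-1→6; -2=-1→5; -3=+1→4*
ply 2, X at 4 | -1=-1→3*; -2=-1→2; -3=-1→1
ply 3, O at 3 | -1=-1→2; -2=-1→1; -3=+1→0*
ply 4: 0 is terminal -1 (X); from 7 depth 7

O's best at [7]: -3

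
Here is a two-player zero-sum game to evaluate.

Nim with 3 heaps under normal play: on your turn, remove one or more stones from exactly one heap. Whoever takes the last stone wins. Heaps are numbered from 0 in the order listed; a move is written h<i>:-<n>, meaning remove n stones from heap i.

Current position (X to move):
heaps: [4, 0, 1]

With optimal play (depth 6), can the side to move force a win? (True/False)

p1 X@[(4,0,1)]: h0:-1[(3,0,1)]-1 h0:-2[(2,0,1)]-1 h0:-3[(1,0,1)]+1* h0:-4[(0,0,1)]-1 h2:-1[(4,0,0)]-1
p2 O@[(1,0,1)]: h0:-1[(0,0,1)]-1* h2:-1[(1,0,0)]-1
p3 X@[(0,0,1)]: h2:-1[(0,0,0)]+1*
p4 O@[(0,0,0)] terminal -1; root [(4,0,1)] d6

X winning at [(4,0,1)]: True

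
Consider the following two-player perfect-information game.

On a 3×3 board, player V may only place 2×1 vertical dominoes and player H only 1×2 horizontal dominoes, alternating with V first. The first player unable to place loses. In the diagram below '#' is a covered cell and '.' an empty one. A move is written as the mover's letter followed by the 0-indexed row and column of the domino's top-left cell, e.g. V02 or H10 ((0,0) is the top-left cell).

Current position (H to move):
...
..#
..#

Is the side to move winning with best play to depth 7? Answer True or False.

H winning at [.../..#/..#]: True

p1 H@[.../..#/..#]: H00[##./..#/..#]-1 H01[.##/..#/..#]-1 H10[.../###/..#]+1* H20[.../..#/###]-1
p2 V@[.../###/..#] terminal -1; root [.../..#/..#] d7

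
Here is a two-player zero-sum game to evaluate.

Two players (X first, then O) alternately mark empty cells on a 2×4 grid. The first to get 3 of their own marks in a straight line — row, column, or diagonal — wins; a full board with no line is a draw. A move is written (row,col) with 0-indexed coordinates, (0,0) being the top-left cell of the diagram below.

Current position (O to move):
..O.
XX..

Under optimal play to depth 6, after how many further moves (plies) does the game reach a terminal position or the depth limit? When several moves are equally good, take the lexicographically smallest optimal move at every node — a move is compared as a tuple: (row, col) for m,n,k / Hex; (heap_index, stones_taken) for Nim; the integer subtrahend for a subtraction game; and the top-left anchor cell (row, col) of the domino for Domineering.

PV length from [..O./XX..]: 5 plies

p1 O@[..O./XX..]: (0,0)[O.O./XX..]-1 (0,1)[.OO./XX..]-1 (0,3)[..OO/XX..]-1 (1,2)[..O./XXO.]+0* (1,3)[..O./XX.O]-1
p2 X@[..O./XXO.]: (0,0)[X.O./XXO.]+0* (0,1)[.XO./XXO.]+0 (0,3)[..OX/XXO.]+0 (1,3)[..O./XXOX]-1
p3 O@[X.O./XXO.]: (0,1)[XOO./XXO.]+0* (0,3)[X.OO/XXO.]+0 (1,3)[X.O./XXOO]+0
p4 X@[XOO./XXO.]: (0,3)[XOOX/XXO.]+0* (1,3)[XOO./XXOX]-1
p5 O@[XOOX/XXO.]: (1,3)[XOOX/XXOO]+0*
p6 X@[XOOX/XXOO] terminal +0; root [..O./XX..] d6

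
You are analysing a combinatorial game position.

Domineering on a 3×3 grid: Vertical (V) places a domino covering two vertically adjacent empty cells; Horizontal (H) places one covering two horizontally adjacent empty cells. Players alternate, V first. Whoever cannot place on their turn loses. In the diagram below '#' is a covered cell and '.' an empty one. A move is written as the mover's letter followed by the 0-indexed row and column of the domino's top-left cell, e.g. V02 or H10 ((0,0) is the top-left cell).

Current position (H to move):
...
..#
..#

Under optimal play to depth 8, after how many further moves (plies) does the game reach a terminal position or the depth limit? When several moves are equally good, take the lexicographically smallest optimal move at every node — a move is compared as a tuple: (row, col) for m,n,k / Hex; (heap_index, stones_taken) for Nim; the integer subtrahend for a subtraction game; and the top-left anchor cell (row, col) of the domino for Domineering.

ply 1, H at .../..#/..# | H00=-1→##./..#/..#; H01=-1→.##/..#/..#; H10=+1→.../###/..#*; H20=-1→.../..#/###
ply 2: .../###/..# is terminal -1 (V); from .../..#/..# depth 8

PV length from [.../..#/..#]: 1 ply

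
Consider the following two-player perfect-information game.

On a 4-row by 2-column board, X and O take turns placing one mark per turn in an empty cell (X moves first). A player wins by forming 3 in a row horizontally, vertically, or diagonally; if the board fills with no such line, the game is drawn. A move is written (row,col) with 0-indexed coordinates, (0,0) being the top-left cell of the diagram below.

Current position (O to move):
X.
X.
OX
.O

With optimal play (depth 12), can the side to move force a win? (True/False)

[X./X./OX/.O] O move#1: (0,1):+0/XO/X./OX/.O*, (1,1):+0/X./XO/OX/.O, (3,0):+0/X./X./OX/OO
[XO/X./OX/.O] X move#2: (1,1):+0/XO/XX/OX/.O*, (3,0):+0/XO/X./OX/XO
[XO/XX/OX/.O] O move#3: (3,0):+0/XO/XX/OX/OO*
[XO/XX/OX/OO] end (terminal +0, X#4); searched X./X./OX/.O to 12

O winning at [X./X./OX/.O]: False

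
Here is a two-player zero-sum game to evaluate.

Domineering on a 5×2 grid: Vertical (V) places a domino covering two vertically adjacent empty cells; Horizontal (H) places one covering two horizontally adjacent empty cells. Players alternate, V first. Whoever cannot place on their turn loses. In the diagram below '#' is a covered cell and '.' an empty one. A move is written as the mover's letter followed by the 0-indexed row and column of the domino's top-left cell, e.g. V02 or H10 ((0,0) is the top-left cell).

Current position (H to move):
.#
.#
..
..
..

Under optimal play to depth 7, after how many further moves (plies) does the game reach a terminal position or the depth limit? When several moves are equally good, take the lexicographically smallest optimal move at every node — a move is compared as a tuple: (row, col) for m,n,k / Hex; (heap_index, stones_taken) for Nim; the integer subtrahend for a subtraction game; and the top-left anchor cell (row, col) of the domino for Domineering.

[.#/.#/../../..] H move#1: H20:-1/.#/.#/##/../.., H30:+1/.#/.#/../##/..*, H40:-1/.#/.#/../../##
[.#/.#/../##/..] V move#2: V00:-1/##/##/../##/..*, V10:-1/.#/##/#./##/..
[##/##/../##/..] H move#3: H20:+1/##/##/##/##/..*, H40:+1/##/##/../##/##
[##/##/##/##/..] end (terminal -1, V#4); searched .#/.#/../../.. to 7

PV length from [.#/.#/../../..]: 3 plies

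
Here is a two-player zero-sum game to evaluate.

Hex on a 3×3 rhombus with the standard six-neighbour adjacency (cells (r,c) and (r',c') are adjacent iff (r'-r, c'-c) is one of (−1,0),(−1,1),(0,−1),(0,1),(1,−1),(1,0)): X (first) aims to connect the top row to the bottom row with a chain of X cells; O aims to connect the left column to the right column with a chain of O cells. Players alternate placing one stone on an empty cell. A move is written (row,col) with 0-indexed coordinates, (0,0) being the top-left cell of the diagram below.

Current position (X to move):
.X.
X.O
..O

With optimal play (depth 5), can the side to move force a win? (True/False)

ply 1, X at .X./X.O/..O | (0,0)=-1→XX./X.O/..O; (0,2)=-1→.XX/X.O/..O; (1,1)=+1→.X./XXO/..O*; (2,0)=+1→.X./X.O/X.O; (2,1)=+1→.X./X.O/.XO
ply 2, O at .X./XXO/..O | (0,0)=-1→OX./XXO/..O*; (0,2)=-1→.XO/XXO/..O; (2,0)=-1→.X./XXO/O.O; (2,1)=-1→.X./XXO/.OO
ply 3, X at OX./XXO/..O | (0,2)=+1→OXX/XXO/..O*; (2,0)=+1→OX./XXO/X.O; (2,1)=+1→OX./XXO/.XO
ply 4, O at OXX/XXO/..O | (2,0)=-1→OXX/XXO/O.O*; (2,1)=-1→OXX/XXO/.OO
ply 5, X at OXX/XXO/O.O | (2,1)=+1→OXX/XXO/OXO*
ply 6: OXX/XXO/OXO is terminal -1 (O); from .X./X.O/..O depth 5

X winning at [.X./X.O/..O]: True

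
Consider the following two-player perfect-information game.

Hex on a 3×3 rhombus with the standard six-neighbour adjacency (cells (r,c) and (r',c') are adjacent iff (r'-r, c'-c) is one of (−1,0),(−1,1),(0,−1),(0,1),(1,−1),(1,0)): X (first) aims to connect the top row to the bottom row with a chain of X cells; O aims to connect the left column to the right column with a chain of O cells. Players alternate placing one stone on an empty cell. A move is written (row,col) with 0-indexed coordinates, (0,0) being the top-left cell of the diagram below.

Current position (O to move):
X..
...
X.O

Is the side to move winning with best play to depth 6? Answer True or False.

O winning at [X../.../X.O]: False

p1 O@[X../.../X.O]: (0,1)[XO./.../X.O]-1* (0,2)[X.O/.../X.O]-1 (1,0)[X../O../X.O]-1 (1,1)[X../.O./X.O]-1 (1,2)[X../..O/X.O]-1 (2,1)[X../.../XOO]-1
p2 X@[XO./.../X.O]: (0,2)[XOX/.../X.O]+1* (1,0)[XO./X../X.O]+1 (1,1)[XO./.X./X.O]+1 (1,2)[XO./..X/X.O]+1 (2,1)[XO./.../XXO]+1
p3 O@[XOX/.../X.O]: (1,0)[XOX/O../X.O]-1* (1,1)[XOX/.O./X.O]-1 (1,2)[XOX/..O/X.O]-1 (2,1)[XOX/.../XOO]-1
p4 X@[XOX/O../X.O]: (1,1)[XOX/OX./X.O]+1* (1,2)[XOX/O.X/X.O]+1 (2,1)[XOX/O../XXO]+1
p5 O@[XOX/OX./X.O] terminal -1; root [X../.../X.O] d6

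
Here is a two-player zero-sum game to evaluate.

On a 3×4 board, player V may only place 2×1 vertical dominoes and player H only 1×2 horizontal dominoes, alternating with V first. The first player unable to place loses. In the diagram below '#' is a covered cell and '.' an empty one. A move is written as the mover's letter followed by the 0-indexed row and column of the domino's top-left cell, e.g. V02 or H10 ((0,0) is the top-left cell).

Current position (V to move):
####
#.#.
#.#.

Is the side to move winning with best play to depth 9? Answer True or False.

V winning at [####/#.#./#.#.]: True

ply 1, V at ####/#.#./#.#. | V11=+1→####/###./###.*; V13=+1→####/#.##/#.##
ply 2: ####/###./###. is terminal -1 (H); from ####/#.#./#.#. depth 9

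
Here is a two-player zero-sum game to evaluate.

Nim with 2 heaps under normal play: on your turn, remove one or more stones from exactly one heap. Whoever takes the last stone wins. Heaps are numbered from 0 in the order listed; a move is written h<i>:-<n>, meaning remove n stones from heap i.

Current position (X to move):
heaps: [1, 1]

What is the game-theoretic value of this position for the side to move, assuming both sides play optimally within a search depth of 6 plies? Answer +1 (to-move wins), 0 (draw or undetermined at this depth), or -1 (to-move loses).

value((1,1), X) = -1

[(1,1)] X move#1: h0:-1:-1/(0,1)*, h1:-1:-1/(1,0)
[(0,1)] O move#2: h1:-1:+1/(0,0)*
[(0,0)] end (terminal -1, X#3); searched (1,1) to 6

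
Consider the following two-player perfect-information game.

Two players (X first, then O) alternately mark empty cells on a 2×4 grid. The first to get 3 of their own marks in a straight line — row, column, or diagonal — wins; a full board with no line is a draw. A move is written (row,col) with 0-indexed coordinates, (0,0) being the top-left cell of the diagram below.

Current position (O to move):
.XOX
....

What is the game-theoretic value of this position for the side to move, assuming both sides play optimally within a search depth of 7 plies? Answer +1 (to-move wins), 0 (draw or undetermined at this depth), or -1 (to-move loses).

ply 1, O at .XOX/.... | (0,0)=+0→OXOX/....*; (1,0)=+0→.XOX/O...; (1,1)=+0→.XOX/.O..; (1,2)=+0→.XOX/..O.; (1,3)=+0→.XOX/...O
ply 2, X at OXOX/.... | (1,0)=+0→OXOX/X...*; (1,1)=+0→OXOX/.X..; (1,2)=+0→OXOX/..X.; (1,3)=+0→OXOX/...X
ply 3, O at OXOX/X... | (1,1)=+0→OXOX/XO..*; (1,2)=+0→OXOX/X.O.; (1,3)=+0→OXOX/X..O
ply 4, X at OXOX/XO.. | (1,2)=+0→OXOX/XOX.*; (1,3)=+0→OXOX/XO.X
ply 5, O at OXOX/XOX. | (1,3)=+0→OXOX/XOXO*
ply 6: OXOX/XOXO is terminal +0 (X); from .XOX/.... depth 7

value(.XOX/...., O) = 0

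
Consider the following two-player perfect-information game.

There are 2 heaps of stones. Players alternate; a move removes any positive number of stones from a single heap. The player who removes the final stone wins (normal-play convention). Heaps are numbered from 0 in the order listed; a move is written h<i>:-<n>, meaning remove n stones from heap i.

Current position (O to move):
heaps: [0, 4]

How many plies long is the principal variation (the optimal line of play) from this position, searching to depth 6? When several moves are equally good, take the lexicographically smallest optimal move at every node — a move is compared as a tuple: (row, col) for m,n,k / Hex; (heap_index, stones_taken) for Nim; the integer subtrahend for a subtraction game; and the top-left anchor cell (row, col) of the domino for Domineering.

ply 1, O at (0,4) | h1:-1=-1→(0,3); h1:-2=-1→(0,2); h1:-3=-1→(0,1); h1:-4=+1→(0,0)*
ply 2: (0,0) is terminal -1 (X); from (0,4) depth 6

PV length from [(0,4)]: 1 ply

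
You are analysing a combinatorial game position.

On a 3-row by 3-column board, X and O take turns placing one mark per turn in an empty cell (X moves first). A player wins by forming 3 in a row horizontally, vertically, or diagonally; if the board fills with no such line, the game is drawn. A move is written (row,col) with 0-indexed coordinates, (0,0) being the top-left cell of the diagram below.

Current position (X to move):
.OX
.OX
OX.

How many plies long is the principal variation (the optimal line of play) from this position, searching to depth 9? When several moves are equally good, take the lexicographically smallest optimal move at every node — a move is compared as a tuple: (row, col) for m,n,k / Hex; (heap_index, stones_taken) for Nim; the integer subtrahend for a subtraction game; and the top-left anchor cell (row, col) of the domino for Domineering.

[.OX/.OX/OX.] X move#1: (0,0):+0/XOX/.OX/OX., (1,0):+0/.OX/XOX/OX., (2,2):+1/.OX/.OX/OXX*
[.OX/.OX/OXX] end (terminal -1, O#2); searched .OX/.OX/OX. to 9

PV length from [.OX/.OX/OX.]: 1 ply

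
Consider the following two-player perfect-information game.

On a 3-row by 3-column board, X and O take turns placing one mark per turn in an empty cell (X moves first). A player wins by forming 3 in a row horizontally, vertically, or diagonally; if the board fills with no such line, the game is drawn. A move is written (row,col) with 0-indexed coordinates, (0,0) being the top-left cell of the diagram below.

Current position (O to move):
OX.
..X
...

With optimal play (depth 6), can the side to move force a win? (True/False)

ply 1, O at OX./..X/... | (0,2)=-1→OXO/..X/...; (1,0)=-1→OX./O.X/...; (1,1)=+0→OX./.OX/...; (2,0)=+1→OX./..X/O..*; (2,1)=+0→OX./..X/.O.; (2,2)=-1→OX./..X/..O
ply 2, X at OX./..X/O.. | (0,2)=-1→OXX/..X/O..*; (1,0)=-1→OX./X.X/O..; (1,1)=-1→OX./.XX/O..; (2,1)=-1→OX./..X/OX.; (2,2)=-1→OX./..X/O.X
ply 3, O at OXX/..X/O.. | (1,0)=+1→OXX/O.X/O..*; (1,1)=-1→OXX/.OX/O..; (2,1)=-1→OXX/..X/OO.; (2,2)=+1→OXX/..X/O.O
ply 4: OXX/O.X/O.. is terminal -1 (X); from OX./..X/... depth 6

O winning at [OX./..X/...]: True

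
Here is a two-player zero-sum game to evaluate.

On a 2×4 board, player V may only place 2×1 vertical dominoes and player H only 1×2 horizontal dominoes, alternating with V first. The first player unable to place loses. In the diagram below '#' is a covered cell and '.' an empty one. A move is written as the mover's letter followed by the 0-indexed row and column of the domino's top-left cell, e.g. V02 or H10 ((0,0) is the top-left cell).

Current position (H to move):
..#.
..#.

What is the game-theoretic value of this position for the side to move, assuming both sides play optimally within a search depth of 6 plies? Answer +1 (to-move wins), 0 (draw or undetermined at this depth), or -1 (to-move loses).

value(..#./..#., H) = +1

ply 1, H at ..#./..#. | H00=+1→###./..#.*; H10=+1→..#./###.
ply 2, V at ###./..#. | V03=-1→####/..##*
ply 3, H at ####/..## | H10=+1→####/####*
ply 4: ####/#### is terminal -1 (V); from ..#./..#. depth 6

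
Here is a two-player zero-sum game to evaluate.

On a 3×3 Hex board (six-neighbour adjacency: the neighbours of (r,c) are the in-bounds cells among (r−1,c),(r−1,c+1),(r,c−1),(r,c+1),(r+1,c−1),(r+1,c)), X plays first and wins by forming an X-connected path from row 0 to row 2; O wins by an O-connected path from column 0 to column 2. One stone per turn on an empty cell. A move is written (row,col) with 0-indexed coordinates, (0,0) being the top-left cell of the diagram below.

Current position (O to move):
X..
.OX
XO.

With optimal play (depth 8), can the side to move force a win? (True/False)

O winning at [X../.OX/XO.]: True

p1 O@[X../.OX/XO.]: (0,1)[XO./.OX/XO.]-1 (0,2)[X.O/.OX/XO.]-1 (1,0)[X../OOX/XO.]+1* (2,2)[X../.OX/XOO]-1
p2 X@[X../OOX/XO.]: (0,1)[XX./OOX/XO.]-1* (0,2)[X.X/OOX/XO.]-1 (2,2)[X../OOX/XOX]-1
p3 O@[XX./OOX/XO.]: (0,2)[XXO/OOX/XO.]+1* (2,2)[XX./OOX/XOO]+1
p4 X@[XXO/OOX/XO.] terminal -1; root [X../.OX/XO.] d8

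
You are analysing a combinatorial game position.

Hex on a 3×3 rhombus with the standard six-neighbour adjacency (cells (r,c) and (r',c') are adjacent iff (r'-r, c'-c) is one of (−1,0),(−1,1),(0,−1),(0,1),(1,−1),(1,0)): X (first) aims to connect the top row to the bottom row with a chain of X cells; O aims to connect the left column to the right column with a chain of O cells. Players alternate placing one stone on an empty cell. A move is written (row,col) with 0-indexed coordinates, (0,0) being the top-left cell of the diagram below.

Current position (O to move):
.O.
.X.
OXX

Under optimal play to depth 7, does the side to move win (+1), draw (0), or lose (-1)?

value(.O./.X./OXX, O) = +1

p1 O@[.O./.X./OXX]: (0,0)[OO./.X./OXX]-1 (0,2)[.OO/.X./OXX]+1* (1,0)[.O./OX./OXX]-1 (1,2)[.O./.XO/OXX]-1
p2 X@[.OO/.X./OXX]: (0,0)[XOO/.X./OXX]-1* (1,0)[.OO/XX./OXX]-1 (1,2)[.OO/.XX/OXX]-1
p3 O@[XOO/.X./OXX]: (1,0)[XOO/OX./OXX]+1* (1,2)[XOO/.XO/OXX]-1
p4 X@[XOO/OX./OXX] terminal -1; root [.O./.X./OXX] d7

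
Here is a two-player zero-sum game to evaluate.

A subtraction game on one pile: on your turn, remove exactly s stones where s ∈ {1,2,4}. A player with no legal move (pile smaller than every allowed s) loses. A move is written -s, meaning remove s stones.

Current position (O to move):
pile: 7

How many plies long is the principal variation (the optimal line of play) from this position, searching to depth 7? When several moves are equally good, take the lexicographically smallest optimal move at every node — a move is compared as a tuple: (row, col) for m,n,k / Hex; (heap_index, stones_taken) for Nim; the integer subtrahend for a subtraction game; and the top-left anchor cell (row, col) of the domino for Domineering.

PV length from [7]: 5 plies

[7] O move#1: -1:+1/6*, -2:-1/5, -4:+1/3
[6] X move#2: -1:-1/5*, -2:-1/4, -4:-1/2
[5] O move#3: -1:-1/4, -2:+1/3*, -4:-1/1
[3] X move#4: -1:-1/2*, -2:-1/1
[2] O move#5: -1:-1/1, -2:+1/0*
[0] end (terminal -1, X#6); searched 7 to 7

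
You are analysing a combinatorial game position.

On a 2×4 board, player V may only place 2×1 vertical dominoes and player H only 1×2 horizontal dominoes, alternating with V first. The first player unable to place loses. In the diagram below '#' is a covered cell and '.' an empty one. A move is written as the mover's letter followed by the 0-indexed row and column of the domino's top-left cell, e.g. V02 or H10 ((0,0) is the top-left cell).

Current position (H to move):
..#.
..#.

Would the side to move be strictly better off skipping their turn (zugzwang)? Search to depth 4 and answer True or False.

[..#./..#.] H move#1: H00:+1/###./..#.*, H10:+1/..#./###.
[###./..#.] V move#2: V03:-1/####/..##*
[####/..##] H move#3: H10:+1/####/####*
[####/####] end (terminal -1, V#4); searched ..#./..#. to 4
if H skipped the turn, V would face:
~ [..#./..#.] V move#1: V00:+1/#.#./#.#.*, V01:+1/.##./.##., V03:-1/..##/..##
~ [#.#./#.#.] end (terminal -1, H#2); searched ..#./..#. to 4
compare (H): move=+1 vs pass=-1

zugzwang(..#./..#., H) = False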